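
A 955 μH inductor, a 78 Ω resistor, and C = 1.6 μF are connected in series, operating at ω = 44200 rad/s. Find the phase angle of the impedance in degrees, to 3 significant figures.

19.8°

X_L = ωL = 42.2 Ω
X_C = 1/(ωC) = 14.1 Ω
Net reactance X = X_L − X_C = 28.1 Ω
Z = 78.0 + j28.1 Ω
|Z| = √(78.0² + 28.1²) = 82.9 Ω
∠Z = arctan(28.1/78.0) = 19.8°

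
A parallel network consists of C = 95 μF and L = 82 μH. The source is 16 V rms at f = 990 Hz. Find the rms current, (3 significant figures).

21.9 A

ω = 2πf = 6220 rad/s
X_L = ωL = 0.510 Ω
X_C = 1/(ωC) = 1.69 Ω
Parallel: admittances add. Y = 1/(jωL) + jωC
Y = (0 − j1.37) S
|Y| = 1.37 S → |Z| = 1/|Y| = 0.730 Ω, ∠Z = −∠Y = 90.0°
I = V/|Z| = 16/0.730 = 21.9 A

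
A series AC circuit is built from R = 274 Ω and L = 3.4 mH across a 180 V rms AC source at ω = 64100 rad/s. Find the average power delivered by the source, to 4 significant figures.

X_L = ωL = 217.9 Ω
Z = 274.0 + j217.9 Ω
|Z| = √(274.0² + 217.9²) = 350.1 Ω
∠Z = arctan(217.9/274.0) = 38.50°
I = V/|Z| = 514.1 mA
P = VI cos φ = 180 × 0.5141 × cos(38.50°) = 72.43 W

72.43 W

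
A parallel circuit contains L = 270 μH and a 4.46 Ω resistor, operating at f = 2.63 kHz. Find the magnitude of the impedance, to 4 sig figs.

ω = 2πf = 16520 rad/s
X_L = ωL = 4.462 Ω
Parallel: admittances add. Y = 1/R + 1/(jωL)
Y = (0.2242 − j0.2241) S
|Y| = 0.3170 S → |Z| = 1/|Y| = 3.154 Ω, ∠Z = −∠Y = 44.99°

3.154 Ω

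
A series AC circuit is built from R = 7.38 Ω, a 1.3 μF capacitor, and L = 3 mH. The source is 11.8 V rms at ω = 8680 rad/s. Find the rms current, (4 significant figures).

X_L = ωL = 26.04 Ω
X_C = 1/(ωC) = 88.62 Ω
Net reactance X = X_L − X_C = -62.58 Ω
Z = 7.380 − j62.58 Ω
|Z| = √(7.380² + 62.58²) = 63.01 Ω
I = V/|Z| = 11.8/63.01 = 187.3 mA

187.3 mA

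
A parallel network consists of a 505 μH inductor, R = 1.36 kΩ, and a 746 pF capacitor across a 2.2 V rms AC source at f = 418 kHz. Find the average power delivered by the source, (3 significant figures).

ω = 2πf = 2.626e+06 rad/s
X_L = ωL = 1330 Ω
X_C = 1/(ωC) = 510 Ω
Parallel: admittances add. Y = 1/R + 1/(jωL) + jωC
Y = (0.000735 + j0.00121) S
|Y| = 0.00141 S → |Z| = 1/|Y| = 708 Ω, ∠Z = −∠Y = -58.6°
I = V/|Z| = 3.11 mA
P = VI cos φ = 2.2 × 0.00311 × cos(-58.6°) = 3.56 mW

3.56 mW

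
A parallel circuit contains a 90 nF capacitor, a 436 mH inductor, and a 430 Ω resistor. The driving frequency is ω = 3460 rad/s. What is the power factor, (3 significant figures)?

X_L = ωL = 1510 Ω
X_C = 1/(ωC) = 3210 Ω
Parallel: admittances add. Y = 1/R + 1/(jωL) + jωC
Y = (0.00233 − j0.000351) S
|Y| = 0.00235 S → |Z| = 1/|Y| = 425 Ω, ∠Z = −∠Y = 8.59°
cos φ = cos(8.59°) = 0.989

0.989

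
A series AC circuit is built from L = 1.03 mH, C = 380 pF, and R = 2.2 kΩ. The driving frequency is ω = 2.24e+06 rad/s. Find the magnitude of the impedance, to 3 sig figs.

2470 Ω

X_L = ωL = 2310 Ω
X_C = 1/(ωC) = 1170 Ω
Net reactance X = X_L − X_C = 1130 Ω
Z = 2200 + j1130 Ω
|Z| = √(2200² + 1130²) = 2470 Ω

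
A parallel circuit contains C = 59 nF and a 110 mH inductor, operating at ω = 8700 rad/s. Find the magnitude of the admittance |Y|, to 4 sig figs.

X_L = ωL = 957.0 Ω
X_C = 1/(ωC) = 1948 Ω
Parallel: admittances add. Y = 1/(jωL) + jωC
Y = (0 − j0.0005316) S
|Y| = 0.0005316 S → |Z| = 1/|Y| = 1881 Ω, ∠Z = −∠Y = 90.00°

531.6 μS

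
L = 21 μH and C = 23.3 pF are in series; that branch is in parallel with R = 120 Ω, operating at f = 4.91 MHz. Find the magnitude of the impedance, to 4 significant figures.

118.5 Ω

ω = 2πf = 3.085e+07 rad/s
X_L = ωL = 647.9 Ω
X_C = 1/(ωC) = 1391 Ω
Branch 1: Z₁ = R = 120.0 Ω
Branch 2 (series LC): Z₂ = j(X_L − X_C) = −j743.3 Ω
Parallel: Z = Z₁Z₂/(Z₁+Z₂), |Z| = 118.5 Ω, ∠Z = -9.171°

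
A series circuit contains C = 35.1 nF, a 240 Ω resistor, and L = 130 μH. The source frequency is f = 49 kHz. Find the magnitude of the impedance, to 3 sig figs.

ω = 2πf = 307900 rad/s
X_L = ωL = 40.0 Ω
X_C = 1/(ωC) = 92.5 Ω
Net reactance X = X_L − X_C = -52.5 Ω
Z = 240 − j52.5 Ω
|Z| = √(240² + 52.5²) = 246 Ω

246 Ω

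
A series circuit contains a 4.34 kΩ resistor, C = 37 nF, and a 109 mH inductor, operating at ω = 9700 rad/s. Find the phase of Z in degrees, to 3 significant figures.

X_L = ωL = 1060 Ω
X_C = 1/(ωC) = 2790 Ω
Net reactance X = X_L − X_C = -1730 Ω
Z = 4340 − j1730 Ω
|Z| = √(4340² + 1730²) = 4670 Ω
∠Z = arctan(-1730/4340) = -21.7°

-21.7°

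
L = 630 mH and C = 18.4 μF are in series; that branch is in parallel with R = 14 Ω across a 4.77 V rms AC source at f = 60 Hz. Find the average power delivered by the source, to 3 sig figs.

ω = 2πf = 377.0 rad/s
X_L = ωL = 238 Ω
X_C = 1/(ωC) = 144 Ω
Branch 1: Z₁ = R = 14.0 Ω
Branch 2 (series LC): Z₂ = j(X_L − X_C) = j93.3 Ω
Parallel: Z = Z₁Z₂/(Z₁+Z₂), |Z| = 13.8 Ω, ∠Z = 8.53°
I = V/|Z| = 345 mA
P = VI cos φ = 4.77 × 0.345 × cos(8.53°) = 1.63 W

1.63 W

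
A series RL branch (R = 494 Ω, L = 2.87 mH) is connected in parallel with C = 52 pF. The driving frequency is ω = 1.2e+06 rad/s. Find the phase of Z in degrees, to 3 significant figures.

79.6°

X_L = ωL = 3440 Ω
X_C = 1/(ωC) = 16000 Ω
Branch 1 (R+jX_L): Z₁ = 494 + j3440 Ω, |Z₁| = 3480 Ω
Branch 2 (−jX_C): Z₂ = −j16000 Ω
Parallel: Z = Z₁Z₂/(Z₁+Z₂), |Z| = 4430 Ω, ∠Z = 79.6°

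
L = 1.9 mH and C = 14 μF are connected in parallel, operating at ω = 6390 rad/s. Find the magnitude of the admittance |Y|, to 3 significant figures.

7.09 mS

X_L = ωL = 12.1 Ω
X_C = 1/(ωC) = 11.2 Ω
Parallel: admittances add. Y = 1/(jωL) + jωC
Y = (0 + j0.00709) S
|Y| = 0.00709 S → |Z| = 1/|Y| = 141 Ω, ∠Z = −∠Y = -90.0°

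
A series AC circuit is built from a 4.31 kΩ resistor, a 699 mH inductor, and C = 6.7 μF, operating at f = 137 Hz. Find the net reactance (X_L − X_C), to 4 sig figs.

428.3 Ω

ω = 2πf = 860.8 rad/s
X_L = ωL = 601.7 Ω
X_C = 1/(ωC) = 173.4 Ω
X = 601.7 − 173.4 = 428.3 Ω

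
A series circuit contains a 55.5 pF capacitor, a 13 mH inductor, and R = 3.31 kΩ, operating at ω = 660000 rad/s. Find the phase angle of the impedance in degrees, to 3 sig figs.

-80.0°

X_L = ωL = 8580 Ω
X_C = 1/(ωC) = 27300 Ω
Net reactance X = X_L − X_C = -18700 Ω
Z = 3310 − j18700 Ω
|Z| = √(3310² + 18700²) = 19000 Ω
∠Z = arctan(-18700/3310) = -80.0°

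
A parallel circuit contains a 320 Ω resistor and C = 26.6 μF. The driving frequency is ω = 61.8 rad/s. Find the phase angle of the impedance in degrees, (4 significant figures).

X_C = 1/(ωC) = 608.3 Ω
Parallel: admittances add. Y = 1/R + jωC
Y = (0.003125 + j0.001644) S
|Y| = 0.003531 S → |Z| = 1/|Y| = 283.2 Ω, ∠Z = −∠Y = -27.75°

-27.75°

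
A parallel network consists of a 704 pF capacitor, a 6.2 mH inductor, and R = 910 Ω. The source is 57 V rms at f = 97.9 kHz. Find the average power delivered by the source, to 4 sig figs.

3.570 W

ω = 2πf = 615100 rad/s
X_L = ωL = 3814 Ω
X_C = 1/(ωC) = 2309 Ω
Parallel: admittances add. Y = 1/R + 1/(jωL) + jωC
Y = (0.001099 + j0.0001708) S
|Y| = 0.001112 S → |Z| = 1/|Y| = 899.2 Ω, ∠Z = −∠Y = -8.837°
I = V/|Z| = 63.39 mA
P = VI cos φ = 57 × 0.06339 × cos(-8.837°) = 3.570 W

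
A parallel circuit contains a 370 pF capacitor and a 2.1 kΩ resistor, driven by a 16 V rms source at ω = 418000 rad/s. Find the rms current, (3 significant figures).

8.01 mA

X_C = 1/(ωC) = 6470 Ω
Parallel: admittances add. Y = 1/R + jωC
Y = (0.000476 + j0.000155) S
|Y| = 0.000501 S → |Z| = 1/|Y| = 2000 Ω, ∠Z = −∠Y = -18.0°
I = V/|Z| = 16/2000 = 8.01 mA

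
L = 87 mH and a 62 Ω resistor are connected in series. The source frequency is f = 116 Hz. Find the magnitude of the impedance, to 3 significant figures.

ω = 2πf = 728.8 rad/s
X_L = ωL = 63.4 Ω
Z = 62.0 + j63.4 Ω
|Z| = √(62.0² + 63.4²) = 88.7 Ω

88.7 Ω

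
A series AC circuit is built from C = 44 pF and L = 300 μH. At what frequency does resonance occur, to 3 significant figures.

1.39 MHz

ω₀ = 1/√(LC) = 1/√(0.0003 × 4.4e-11) = 8.704e+06 rad/s
f₀ = ω₀/(2π) = 1.39 MHz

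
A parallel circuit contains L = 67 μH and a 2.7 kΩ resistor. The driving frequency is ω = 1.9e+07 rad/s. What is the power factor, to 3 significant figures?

X_L = ωL = 1270 Ω
Parallel: admittances add. Y = 1/R + 1/(jωL)
Y = (0.000370 − j0.000786) S
|Y| = 0.000868 S → |Z| = 1/|Y| = 1150 Ω, ∠Z = −∠Y = 64.8°
cos φ = cos(64.8°) = 0.426

0.426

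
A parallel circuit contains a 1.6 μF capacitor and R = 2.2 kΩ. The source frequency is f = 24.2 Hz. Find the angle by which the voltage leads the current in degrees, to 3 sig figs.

ω = 2πf = 152.1 rad/s
X_C = 1/(ωC) = 4110 Ω
Parallel: admittances add. Y = 1/R + jωC
Y = (0.000455 + j0.000243) S
|Y| = 0.000516 S → |Z| = 1/|Y| = 1940 Ω, ∠Z = −∠Y = -28.2°

-28.2°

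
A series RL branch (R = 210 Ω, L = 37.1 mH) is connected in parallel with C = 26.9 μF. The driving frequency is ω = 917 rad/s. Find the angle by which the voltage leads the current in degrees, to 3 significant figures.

-79.0°

X_L = ωL = 34.0 Ω
X_C = 1/(ωC) = 40.5 Ω
Branch 1 (R+jX_L): Z₁ = 210 + j34.0 Ω, |Z₁| = 213 Ω
Branch 2 (−jX_C): Z₂ = −j40.5 Ω
Parallel: Z = Z₁Z₂/(Z₁+Z₂), |Z| = 41.0 Ω, ∠Z = -79.0°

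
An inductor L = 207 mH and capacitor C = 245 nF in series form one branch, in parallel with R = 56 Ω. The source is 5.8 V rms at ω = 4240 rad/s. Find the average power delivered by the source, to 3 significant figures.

601 mW

X_L = ωL = 878 Ω
X_C = 1/(ωC) = 963 Ω
Branch 1: Z₁ = R = 56.0 Ω
Branch 2 (series LC): Z₂ = j(X_L − X_C) = −j85.0 Ω
Parallel: Z = Z₁Z₂/(Z₁+Z₂), |Z| = 46.8 Ω, ∠Z = -33.4°
I = V/|Z| = 124 mA
P = VI cos φ = 5.8 × 0.124 × cos(-33.4°) = 601 mW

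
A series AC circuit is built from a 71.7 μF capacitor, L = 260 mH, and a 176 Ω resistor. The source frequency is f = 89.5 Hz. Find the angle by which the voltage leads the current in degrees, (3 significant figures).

34.6°

ω = 2πf = 562.3 rad/s
X_L = ωL = 146 Ω
X_C = 1/(ωC) = 24.8 Ω
Net reactance X = X_L − X_C = 121 Ω
Z = 176 + j121 Ω
|Z| = √(176² + 121²) = 214 Ω
∠Z = arctan(121/176) = 34.6°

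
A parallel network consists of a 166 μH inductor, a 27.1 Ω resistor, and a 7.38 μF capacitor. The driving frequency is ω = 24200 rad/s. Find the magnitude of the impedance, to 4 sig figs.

12.59 Ω

X_L = ωL = 4.017 Ω
X_C = 1/(ωC) = 5.599 Ω
Parallel: admittances add. Y = 1/R + 1/(jωL) + jωC
Y = (0.03690 − j0.07033) S
|Y| = 0.07943 S → |Z| = 1/|Y| = 12.59 Ω, ∠Z = −∠Y = 62.32°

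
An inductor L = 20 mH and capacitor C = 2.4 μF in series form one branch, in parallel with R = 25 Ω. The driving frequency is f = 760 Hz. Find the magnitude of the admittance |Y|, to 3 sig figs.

128 mS

ω = 2πf = 4775 rad/s
X_L = ωL = 95.5 Ω
X_C = 1/(ωC) = 87.3 Ω
Branch 1: Z₁ = R = 25.0 Ω
Branch 2 (series LC): Z₂ = j(X_L − X_C) = j8.25 Ω
Parallel: Z = Z₁Z₂/(Z₁+Z₂), |Z| = 7.83 Ω, ∠Z = 71.7°
|Y| = 1/|Z| = 128 mS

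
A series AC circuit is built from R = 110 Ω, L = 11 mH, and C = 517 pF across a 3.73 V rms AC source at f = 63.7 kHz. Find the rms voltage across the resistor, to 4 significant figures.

ω = 2πf = 400200 rad/s
X_L = ωL = 4403 Ω
X_C = 1/(ωC) = 4833 Ω
Net reactance X = X_L − X_C = -430.1 Ω
Z = 110.0 − j430.1 Ω
|Z| = √(110.0² + 430.1²) = 443.9 Ω
I = V/|Z| = 8.402 mA
V_R = I·|Z_R| = 0.008402 × 110.0 = 0.9243 V

0.9243 V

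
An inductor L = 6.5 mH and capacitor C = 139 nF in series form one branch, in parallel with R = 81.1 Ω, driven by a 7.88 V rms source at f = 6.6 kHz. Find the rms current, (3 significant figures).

127 mA

ω = 2πf = 41470 rad/s
X_L = ωL = 270 Ω
X_C = 1/(ωC) = 173 Ω
Branch 1: Z₁ = R = 81.1 Ω
Branch 2 (series LC): Z₂ = j(X_L − X_C) = j96.1 Ω
Parallel: Z = Z₁Z₂/(Z₁+Z₂), |Z| = 62.0 Ω, ∠Z = 40.2°
I = V/|Z| = 7.88/62.0 = 127 mA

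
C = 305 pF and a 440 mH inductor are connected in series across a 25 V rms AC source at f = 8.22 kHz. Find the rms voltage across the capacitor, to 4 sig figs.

38.94 V

ω = 2πf = 51650 rad/s
X_L = ωL = 22730 Ω
X_C = 1/(ωC) = 63480 Ω
Net reactance X = X_L − X_C = -40760 Ω
Z = − j40760 Ω
|Z| = √(0² + 40760²) = 40760 Ω
I = V/|Z| = 613.4 μA
V_C = I·|Z_C| = 0.0006134 × 63480 = 38.94 V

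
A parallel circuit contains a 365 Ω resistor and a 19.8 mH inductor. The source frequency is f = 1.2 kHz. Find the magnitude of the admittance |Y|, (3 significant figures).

7.24 mS

ω = 2πf = 7540 rad/s
X_L = ωL = 149 Ω
Parallel: admittances add. Y = 1/R + 1/(jωL)
Y = (0.00274 − j0.00670) S
|Y| = 0.00724 S → |Z| = 1/|Y| = 138 Ω, ∠Z = −∠Y = 67.8°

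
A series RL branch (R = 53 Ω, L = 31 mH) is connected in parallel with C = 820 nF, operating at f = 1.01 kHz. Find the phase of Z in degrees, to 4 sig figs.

-19.99°

ω = 2πf = 6346 rad/s
X_L = ωL = 196.7 Ω
X_C = 1/(ωC) = 192.2 Ω
Branch 1 (R+jX_L): Z₁ = 53.00 + j196.7 Ω, |Z₁| = 203.7 Ω
Branch 2 (−jX_C): Z₂ = −j192.2 Ω
Parallel: Z = Z₁Z₂/(Z₁+Z₂), |Z| = 736.0 Ω, ∠Z = -19.99°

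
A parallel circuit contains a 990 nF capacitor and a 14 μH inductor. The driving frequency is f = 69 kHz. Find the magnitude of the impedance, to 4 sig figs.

3.781 Ω

ω = 2πf = 433500 rad/s
X_L = ωL = 6.070 Ω
X_C = 1/(ωC) = 2.330 Ω
Parallel: admittances add. Y = 1/(jωL) + jωC
Y = (0 + j0.2644) S
|Y| = 0.2644 S → |Z| = 1/|Y| = 3.781 Ω, ∠Z = −∠Y = -90.00°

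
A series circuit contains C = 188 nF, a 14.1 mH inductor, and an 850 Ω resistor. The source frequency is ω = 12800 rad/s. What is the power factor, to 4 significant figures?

X_L = ωL = 180.5 Ω
X_C = 1/(ωC) = 415.6 Ω
Net reactance X = X_L − X_C = -235.1 Ω
Z = 850.0 − j235.1 Ω
|Z| = √(850.0² + 235.1²) = 881.9 Ω
∠Z = arctan(-235.1/850.0) = -15.46°
cos φ = cos(-15.46°) = 0.9638

0.9638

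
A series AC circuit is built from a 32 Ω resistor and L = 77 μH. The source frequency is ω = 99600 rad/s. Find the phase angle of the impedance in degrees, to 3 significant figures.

13.5°

X_L = ωL = 7.67 Ω
Z = 32.0 + j7.67 Ω
|Z| = √(32.0² + 7.67²) = 32.9 Ω
∠Z = arctan(7.67/32.0) = 13.5°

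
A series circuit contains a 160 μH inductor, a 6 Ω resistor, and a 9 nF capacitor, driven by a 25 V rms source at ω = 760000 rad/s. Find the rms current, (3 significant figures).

987 mA

X_L = ωL = 122 Ω
X_C = 1/(ωC) = 146 Ω
Net reactance X = X_L − X_C = -24.6 Ω
Z = 6.00 − j24.6 Ω
|Z| = √(6.00² + 24.6²) = 25.3 Ω
I = V/|Z| = 25/25.3 = 987 mA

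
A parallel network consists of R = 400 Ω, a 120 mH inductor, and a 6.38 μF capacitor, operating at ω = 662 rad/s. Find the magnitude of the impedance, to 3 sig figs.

X_L = ωL = 79.4 Ω
X_C = 1/(ωC) = 237 Ω
Parallel: admittances add. Y = 1/R + 1/(jωL) + jωC
Y = (0.00250 − j0.00836) S
|Y| = 0.00873 S → |Z| = 1/|Y| = 115 Ω, ∠Z = −∠Y = 73.4°

115 Ω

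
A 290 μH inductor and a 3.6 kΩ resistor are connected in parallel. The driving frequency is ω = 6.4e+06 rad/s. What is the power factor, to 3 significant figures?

0.458

X_L = ωL = 1860 Ω
Parallel: admittances add. Y = 1/R + 1/(jωL)
Y = (0.000278 − j0.000539) S
|Y| = 0.000606 S → |Z| = 1/|Y| = 1650 Ω, ∠Z = −∠Y = 62.7°
cos φ = cos(62.7°) = 0.458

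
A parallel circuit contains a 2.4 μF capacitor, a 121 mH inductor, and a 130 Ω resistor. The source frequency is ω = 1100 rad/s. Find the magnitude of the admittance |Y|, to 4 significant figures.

9.106 mS

X_L = ωL = 133.1 Ω
X_C = 1/(ωC) = 378.8 Ω
Parallel: admittances add. Y = 1/R + 1/(jωL) + jωC
Y = (0.007692 − j0.004873) S
|Y| = 0.009106 S → |Z| = 1/|Y| = 109.8 Ω, ∠Z = −∠Y = 32.35°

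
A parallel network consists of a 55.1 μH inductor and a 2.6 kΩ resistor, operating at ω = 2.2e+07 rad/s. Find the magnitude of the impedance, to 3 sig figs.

X_L = ωL = 1210 Ω
Parallel: admittances add. Y = 1/R + 1/(jωL)
Y = (0.000385 − j0.000825) S
|Y| = 0.000910 S → |Z| = 1/|Y| = 1100 Ω, ∠Z = −∠Y = 65.0°

1100 Ω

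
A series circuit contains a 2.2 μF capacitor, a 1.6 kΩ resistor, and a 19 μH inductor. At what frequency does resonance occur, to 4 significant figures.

ω₀ = 1/√(LC) = 1/√(1.9e-05 × 2.2e-06) = 154700 rad/s
f₀ = ω₀/(2π) = 24.62 kHz

24.62 kHz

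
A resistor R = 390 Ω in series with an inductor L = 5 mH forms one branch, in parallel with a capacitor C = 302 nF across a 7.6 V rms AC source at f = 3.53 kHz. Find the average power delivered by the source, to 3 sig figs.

ω = 2πf = 22180 rad/s
X_L = ωL = 111 Ω
X_C = 1/(ωC) = 149 Ω
Branch 1 (R+jX_L): Z₁ = 390 + j111 Ω, |Z₁| = 405 Ω
Branch 2 (−jX_C): Z₂ = −j149 Ω
Parallel: Z = Z₁Z₂/(Z₁+Z₂), |Z| = 154 Ω, ∠Z = -68.5°
I = V/|Z| = 49.2 mA
P = VI cos φ = 7.6 × 0.0492 × cos(-68.5°) = 137 mW

137 mW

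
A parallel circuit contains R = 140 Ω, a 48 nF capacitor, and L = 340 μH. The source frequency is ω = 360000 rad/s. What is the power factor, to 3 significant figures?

0.617

X_L = ωL = 122 Ω
X_C = 1/(ωC) = 57.9 Ω
Parallel: admittances add. Y = 1/R + 1/(jωL) + jωC
Y = (0.00714 + j0.00911) S
|Y| = 0.0116 S → |Z| = 1/|Y| = 86.4 Ω, ∠Z = −∠Y = -51.9°
cos φ = cos(-51.9°) = 0.617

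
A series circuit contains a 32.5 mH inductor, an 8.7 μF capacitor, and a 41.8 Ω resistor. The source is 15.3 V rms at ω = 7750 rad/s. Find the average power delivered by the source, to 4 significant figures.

168.9 mW

X_L = ωL = 251.9 Ω
X_C = 1/(ωC) = 14.83 Ω
Net reactance X = X_L − X_C = 237.0 Ω
Z = 41.80 + j237.0 Ω
|Z| = √(41.80² + 237.0²) = 240.7 Ω
∠Z = arctan(237.0/41.80) = 80.00°
I = V/|Z| = 63.56 mA
P = VI cos φ = 15.3 × 0.06356 × cos(80.00°) = 168.9 mW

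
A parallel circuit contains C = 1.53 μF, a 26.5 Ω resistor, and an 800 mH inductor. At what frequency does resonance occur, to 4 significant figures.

ω₀ = 1/√(LC) = 1/√(0.8 × 1.53e-06) = 903.9 rad/s
f₀ = ω₀/(2π) = 143.9 Hz

143.9 Hz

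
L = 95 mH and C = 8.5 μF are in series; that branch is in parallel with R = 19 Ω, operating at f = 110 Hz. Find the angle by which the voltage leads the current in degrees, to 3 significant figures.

-10.3°

ω = 2πf = 691.2 rad/s
X_L = ωL = 65.7 Ω
X_C = 1/(ωC) = 170 Ω
Branch 1: Z₁ = R = 19.0 Ω
Branch 2 (series LC): Z₂ = j(X_L − X_C) = −j105 Ω
Parallel: Z = Z₁Z₂/(Z₁+Z₂), |Z| = 18.7 Ω, ∠Z = -10.3°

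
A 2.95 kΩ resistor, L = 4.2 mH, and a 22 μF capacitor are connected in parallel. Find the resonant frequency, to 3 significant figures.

524 Hz

ω₀ = 1/√(LC) = 1/√(0.0042 × 2.2e-05) = 3290 rad/s
f₀ = ω₀/(2π) = 524 Hz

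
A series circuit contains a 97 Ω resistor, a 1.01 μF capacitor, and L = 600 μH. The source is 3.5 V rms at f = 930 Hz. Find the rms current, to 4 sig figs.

ω = 2πf = 5843 rad/s
X_L = ωL = 3.506 Ω
X_C = 1/(ωC) = 169.4 Ω
Net reactance X = X_L − X_C = -165.9 Ω
Z = 97.00 − j165.9 Ω
|Z| = √(97.00² + 165.9²) = 192.2 Ω
I = V/|Z| = 3.5/192.2 = 18.21 mA

18.21 mA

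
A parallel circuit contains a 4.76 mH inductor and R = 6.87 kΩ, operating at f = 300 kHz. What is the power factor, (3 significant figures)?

0.794

ω = 2πf = 1.885e+06 rad/s
X_L = ωL = 8970 Ω
Parallel: admittances add. Y = 1/R + 1/(jωL)
Y = (0.000146 − j0.000111) S
|Y| = 0.000183 S → |Z| = 1/|Y| = 5450 Ω, ∠Z = −∠Y = 37.4°
cos φ = cos(37.4°) = 0.794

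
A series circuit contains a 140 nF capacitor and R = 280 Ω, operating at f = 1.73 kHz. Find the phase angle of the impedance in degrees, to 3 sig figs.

-66.9°

ω = 2πf = 10870 rad/s
X_C = 1/(ωC) = 657 Ω
Z = 280 − j657 Ω
|Z| = √(280² + 657²) = 714 Ω
∠Z = arctan(-657/280) = -66.9°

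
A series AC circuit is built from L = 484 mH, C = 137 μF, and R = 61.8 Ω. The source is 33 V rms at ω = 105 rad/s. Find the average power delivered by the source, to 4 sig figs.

X_L = ωL = 50.82 Ω
X_C = 1/(ωC) = 69.52 Ω
Net reactance X = X_L − X_C = -18.70 Ω
Z = 61.80 − j18.70 Ω
|Z| = √(61.80² + 18.70²) = 64.57 Ω
∠Z = arctan(-18.70/61.80) = -16.83°
I = V/|Z| = 511.1 mA
P = VI cos φ = 33 × 0.5111 × cos(-16.83°) = 16.14 W

16.14 W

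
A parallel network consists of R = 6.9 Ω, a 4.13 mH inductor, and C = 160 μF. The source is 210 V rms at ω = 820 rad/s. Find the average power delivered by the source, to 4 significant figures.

6.391 kW

X_L = ωL = 3.387 Ω
X_C = 1/(ωC) = 7.622 Ω
Parallel: admittances add. Y = 1/R + 1/(jωL) + jωC
Y = (0.1449 − j0.1641) S
|Y| = 0.2189 S → |Z| = 1/|Y| = 4.568 Ω, ∠Z = −∠Y = 48.55°
I = V/|Z| = 45.97 A
P = VI cos φ = 210 × 45.97 × cos(48.55°) = 6.391 kW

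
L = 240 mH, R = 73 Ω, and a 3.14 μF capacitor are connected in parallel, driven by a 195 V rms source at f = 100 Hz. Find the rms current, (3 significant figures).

ω = 2πf = 628.3 rad/s
X_L = ωL = 151 Ω
X_C = 1/(ωC) = 507 Ω
Parallel: admittances add. Y = 1/R + 1/(jωL) + jωC
Y = (0.0137 − j0.00466) S
|Y| = 0.0145 S → |Z| = 1/|Y| = 69.1 Ω, ∠Z = −∠Y = 18.8°
I = V/|Z| = 195/69.1 = 2.82 A

2.82 A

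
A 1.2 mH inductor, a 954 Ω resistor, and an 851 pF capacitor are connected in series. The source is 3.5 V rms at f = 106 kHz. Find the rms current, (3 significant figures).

2.58 mA

ω = 2πf = 666000 rad/s
X_L = ωL = 799 Ω
X_C = 1/(ωC) = 1760 Ω
Net reactance X = X_L − X_C = -965 Ω
Z = 954 − j965 Ω
|Z| = √(954² + 965²) = 1360 Ω
I = V/|Z| = 3.5/1360 = 2.58 mA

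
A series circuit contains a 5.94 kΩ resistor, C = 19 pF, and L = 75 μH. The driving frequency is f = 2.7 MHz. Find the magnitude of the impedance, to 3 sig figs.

ω = 2πf = 1.696e+07 rad/s
X_L = ωL = 1270 Ω
X_C = 1/(ωC) = 3100 Ω
Net reactance X = X_L − X_C = -1830 Ω
Z = 5940 − j1830 Ω
|Z| = √(5940² + 1830²) = 6220 Ω

6220 Ω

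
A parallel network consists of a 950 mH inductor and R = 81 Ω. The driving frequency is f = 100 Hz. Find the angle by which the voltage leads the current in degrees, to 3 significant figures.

7.73°

ω = 2πf = 628.3 rad/s
X_L = ωL = 597 Ω
Parallel: admittances add. Y = 1/R + 1/(jωL)
Y = (0.0123 − j0.00168) S
|Y| = 0.0125 S → |Z| = 1/|Y| = 80.3 Ω, ∠Z = −∠Y = 7.73°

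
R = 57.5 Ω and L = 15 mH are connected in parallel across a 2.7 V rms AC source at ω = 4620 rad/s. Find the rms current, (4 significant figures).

X_L = ωL = 69.30 Ω
Parallel: admittances add. Y = 1/R + 1/(jωL)
Y = (0.01739 − j0.01443) S
|Y| = 0.02260 S → |Z| = 1/|Y| = 44.25 Ω, ∠Z = −∠Y = 39.68°
I = V/|Z| = 2.7/44.25 = 61.02 mA

61.02 mA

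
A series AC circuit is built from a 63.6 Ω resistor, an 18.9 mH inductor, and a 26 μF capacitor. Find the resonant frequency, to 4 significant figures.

227.0 Hz

ω₀ = 1/√(LC) = 1/√(0.0189 × 2.6e-05) = 1427 rad/s
f₀ = ω₀/(2π) = 227.0 Hz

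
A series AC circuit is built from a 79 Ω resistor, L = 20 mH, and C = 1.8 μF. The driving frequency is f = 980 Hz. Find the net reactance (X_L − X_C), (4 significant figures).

ω = 2πf = 6158 rad/s
X_L = ωL = 123.2 Ω
X_C = 1/(ωC) = 90.22 Ω
X = 123.2 − 90.22 = 32.93 Ω

32.93 Ω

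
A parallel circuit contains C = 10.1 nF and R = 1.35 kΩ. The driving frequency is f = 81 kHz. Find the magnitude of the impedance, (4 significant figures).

ω = 2πf = 508900 rad/s
X_C = 1/(ωC) = 194.5 Ω
Parallel: admittances add. Y = 1/R + jωC
Y = (0.0007407 + j0.005140) S
|Y| = 0.005193 S → |Z| = 1/|Y| = 192.6 Ω, ∠Z = −∠Y = -81.80°

192.6 Ω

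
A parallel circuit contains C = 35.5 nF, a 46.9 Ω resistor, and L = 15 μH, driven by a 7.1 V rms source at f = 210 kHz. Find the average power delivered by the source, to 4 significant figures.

ω = 2πf = 1.319e+06 rad/s
X_L = ωL = 19.79 Ω
X_C = 1/(ωC) = 21.35 Ω
Parallel: admittances add. Y = 1/R + 1/(jωL) + jωC
Y = (0.02132 − j0.003684) S
|Y| = 0.02164 S → |Z| = 1/|Y| = 46.22 Ω, ∠Z = −∠Y = 9.803°
I = V/|Z| = 153.6 mA
P = VI cos φ = 7.1 × 0.1536 × cos(9.803°) = 1.075 W

1.075 W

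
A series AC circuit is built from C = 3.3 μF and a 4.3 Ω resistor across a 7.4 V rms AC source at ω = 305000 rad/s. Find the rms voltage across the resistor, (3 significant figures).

7.21 V

X_C = 1/(ωC) = 0.994 Ω
Z = 4.30 − j0.994 Ω
|Z| = √(4.30² + 0.994²) = 4.41 Ω
I = V/|Z| = 1.68 A
V_R = I·|Z_R| = 1.68 × 4.30 = 7.21 V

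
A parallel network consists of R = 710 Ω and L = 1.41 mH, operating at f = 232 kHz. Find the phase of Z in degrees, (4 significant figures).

ω = 2πf = 1.458e+06 rad/s
X_L = ωL = 2055 Ω
Parallel: admittances add. Y = 1/R + 1/(jωL)
Y = (0.001408 − j0.0004865) S
|Y| = 0.001490 S → |Z| = 1/|Y| = 671.1 Ω, ∠Z = −∠Y = 19.06°

19.06°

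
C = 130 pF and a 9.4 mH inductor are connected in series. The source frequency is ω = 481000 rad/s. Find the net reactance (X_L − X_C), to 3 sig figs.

X_L = ωL = 4520 Ω
X_C = 1/(ωC) = 16000 Ω
X = 4520 − 16000 = -11500 Ω

-11500 Ω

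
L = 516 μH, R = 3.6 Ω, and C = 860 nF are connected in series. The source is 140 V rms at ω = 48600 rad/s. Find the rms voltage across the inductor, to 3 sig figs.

X_L = ωL = 25.1 Ω
X_C = 1/(ωC) = 23.9 Ω
Net reactance X = X_L − X_C = 1.15 Ω
Z = 3.60 + j1.15 Ω
|Z| = √(3.60² + 1.15²) = 3.78 Ω
I = V/|Z| = 37.0 A
V_L = I·|Z_L| = 37.0 × 25.1 = 929 V

929 V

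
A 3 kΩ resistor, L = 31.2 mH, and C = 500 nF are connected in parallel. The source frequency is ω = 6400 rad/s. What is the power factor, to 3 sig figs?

X_L = ωL = 200 Ω
X_C = 1/(ωC) = 312 Ω
Parallel: admittances add. Y = 1/R + 1/(jωL) + jωC
Y = (0.000333 − j0.00181) S
|Y| = 0.00184 S → |Z| = 1/|Y| = 544 Ω, ∠Z = −∠Y = 79.6°
cos φ = cos(79.6°) = 0.181

0.181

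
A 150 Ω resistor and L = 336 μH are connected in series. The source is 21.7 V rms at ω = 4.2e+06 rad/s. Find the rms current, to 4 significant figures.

X_L = ωL = 1411 Ω
Z = 150.0 + j1411 Ω
|Z| = √(150.0² + 1411²) = 1419 Ω
I = V/|Z| = 21.7/1419 = 15.29 mA

15.29 mA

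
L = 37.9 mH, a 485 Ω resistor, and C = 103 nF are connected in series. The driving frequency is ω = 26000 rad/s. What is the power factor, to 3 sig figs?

X_L = ωL = 985 Ω
X_C = 1/(ωC) = 373 Ω
Net reactance X = X_L − X_C = 612 Ω
Z = 485 + j612 Ω
|Z| = √(485² + 612²) = 781 Ω
∠Z = arctan(612/485) = 51.6°
cos φ = cos(51.6°) = 0.621

0.621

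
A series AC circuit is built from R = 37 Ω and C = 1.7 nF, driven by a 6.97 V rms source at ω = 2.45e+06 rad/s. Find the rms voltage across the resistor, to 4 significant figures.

1.062 V

X_C = 1/(ωC) = 240.1 Ω
Z = 37.00 − j240.1 Ω
|Z| = √(37.00² + 240.1²) = 242.9 Ω
I = V/|Z| = 28.69 mA
V_R = I·|Z_R| = 0.02869 × 37.00 = 1.062 V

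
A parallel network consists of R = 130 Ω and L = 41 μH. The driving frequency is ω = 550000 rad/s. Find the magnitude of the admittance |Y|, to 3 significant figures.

45.0 mS

X_L = ωL = 22.6 Ω
Parallel: admittances add. Y = 1/R + 1/(jωL)
Y = (0.00769 − j0.0443) S
|Y| = 0.0450 S → |Z| = 1/|Y| = 22.2 Ω, ∠Z = −∠Y = 80.2°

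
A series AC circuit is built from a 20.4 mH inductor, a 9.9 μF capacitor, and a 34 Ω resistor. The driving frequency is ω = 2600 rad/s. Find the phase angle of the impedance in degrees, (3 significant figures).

X_L = ωL = 53.0 Ω
X_C = 1/(ωC) = 38.9 Ω
Net reactance X = X_L − X_C = 14.2 Ω
Z = 34.0 + j14.2 Ω
|Z| = √(34.0² + 14.2²) = 36.8 Ω
∠Z = arctan(14.2/34.0) = 22.7°

22.7°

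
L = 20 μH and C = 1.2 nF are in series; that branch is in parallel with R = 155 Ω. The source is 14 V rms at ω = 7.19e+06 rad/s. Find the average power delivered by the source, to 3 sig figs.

X_L = ωL = 144 Ω
X_C = 1/(ωC) = 116 Ω
Branch 1: Z₁ = R = 155 Ω
Branch 2 (series LC): Z₂ = j(X_L − X_C) = j27.9 Ω
Parallel: Z = Z₁Z₂/(Z₁+Z₂), |Z| = 27.5 Ω, ∠Z = 79.8°
I = V/|Z| = 510 mA
P = VI cos φ = 14 × 0.510 × cos(79.8°) = 1.26 W

1.26 W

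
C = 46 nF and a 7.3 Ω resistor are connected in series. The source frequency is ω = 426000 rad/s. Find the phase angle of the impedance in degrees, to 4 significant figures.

-81.86°

X_C = 1/(ωC) = 51.03 Ω
Z = 7.300 − j51.03 Ω
|Z| = √(7.300² + 51.03²) = 51.55 Ω
∠Z = arctan(-51.03/7.300) = -81.86°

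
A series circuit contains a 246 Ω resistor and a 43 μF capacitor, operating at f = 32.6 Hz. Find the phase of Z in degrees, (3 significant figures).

-24.8°

ω = 2πf = 204.8 rad/s
X_C = 1/(ωC) = 114 Ω
Z = 246 − j114 Ω
|Z| = √(246² + 114²) = 271 Ω
∠Z = arctan(-114/246) = -24.8°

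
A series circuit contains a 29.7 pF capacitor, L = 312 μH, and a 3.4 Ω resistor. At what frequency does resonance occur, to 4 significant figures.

ω₀ = 1/√(LC) = 1/√(0.000312 × 2.97e-11) = 1.039e+07 rad/s
f₀ = ω₀/(2π) = 1.653 MHz

1.653 MHz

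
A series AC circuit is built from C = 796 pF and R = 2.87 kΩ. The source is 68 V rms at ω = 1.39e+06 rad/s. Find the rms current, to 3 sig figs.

22.6 mA

X_C = 1/(ωC) = 904 Ω
Z = 2870 − j904 Ω
|Z| = √(2870² + 904²) = 3010 Ω
I = V/|Z| = 68/3010 = 22.6 mA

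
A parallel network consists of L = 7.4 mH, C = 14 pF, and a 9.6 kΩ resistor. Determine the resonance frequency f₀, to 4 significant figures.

ω₀ = 1/√(LC) = 1/√(0.0074 × 1.4e-11) = 3.107e+06 rad/s
f₀ = ω₀/(2π) = 494.5 kHz

494.5 kHz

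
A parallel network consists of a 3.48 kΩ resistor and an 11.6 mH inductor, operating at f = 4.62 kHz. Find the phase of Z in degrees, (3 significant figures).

84.5°

ω = 2πf = 29030 rad/s
X_L = ωL = 337 Ω
Parallel: admittances add. Y = 1/R + 1/(jωL)
Y = (0.000287 − j0.00297) S
|Y| = 0.00298 S → |Z| = 1/|Y| = 335 Ω, ∠Z = −∠Y = 84.5°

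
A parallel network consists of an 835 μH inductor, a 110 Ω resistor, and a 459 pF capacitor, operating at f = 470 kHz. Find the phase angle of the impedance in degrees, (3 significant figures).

ω = 2πf = 2.953e+06 rad/s
X_L = ωL = 2470 Ω
X_C = 1/(ωC) = 738 Ω
Parallel: admittances add. Y = 1/R + 1/(jωL) + jωC
Y = (0.00909 + j0.000950) S
|Y| = 0.00914 S → |Z| = 1/|Y| = 109 Ω, ∠Z = −∠Y = -5.97°

-5.97°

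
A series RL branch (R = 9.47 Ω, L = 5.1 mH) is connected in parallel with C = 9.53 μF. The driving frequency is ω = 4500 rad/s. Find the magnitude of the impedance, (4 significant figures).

61.09 Ω

X_L = ωL = 22.95 Ω
X_C = 1/(ωC) = 23.32 Ω
Branch 1 (R+jX_L): Z₁ = 9.470 + j22.95 Ω, |Z₁| = 24.83 Ω
Branch 2 (−jX_C): Z₂ = −j23.32 Ω
Parallel: Z = Z₁Z₂/(Z₁+Z₂), |Z| = 61.09 Ω, ∠Z = -20.20°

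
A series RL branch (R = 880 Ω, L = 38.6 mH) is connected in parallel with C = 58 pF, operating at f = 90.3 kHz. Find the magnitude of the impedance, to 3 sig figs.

78100 Ω

ω = 2πf = 567400 rad/s
X_L = ωL = 21900 Ω
X_C = 1/(ωC) = 30400 Ω
Branch 1 (R+jX_L): Z₁ = 880 + j21900 Ω, |Z₁| = 21900 Ω
Branch 2 (−jX_C): Z₂ = −j30400 Ω
Parallel: Z = Z₁Z₂/(Z₁+Z₂), |Z| = 78100 Ω, ∠Z = 81.8°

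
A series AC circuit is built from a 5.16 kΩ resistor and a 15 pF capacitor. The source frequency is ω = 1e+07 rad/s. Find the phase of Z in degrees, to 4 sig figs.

X_C = 1/(ωC) = 6667 Ω
Z = 5160 − j6667 Ω
|Z| = √(5160² + 6667²) = 8430 Ω
∠Z = arctan(-6667/5160) = -52.26°

-52.26°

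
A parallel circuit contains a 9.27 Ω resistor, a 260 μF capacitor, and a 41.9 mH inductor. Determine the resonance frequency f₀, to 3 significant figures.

48.2 Hz

ω₀ = 1/√(LC) = 1/√(0.0419 × 0.00026) = 303.0 rad/s
f₀ = ω₀/(2π) = 48.2 Hz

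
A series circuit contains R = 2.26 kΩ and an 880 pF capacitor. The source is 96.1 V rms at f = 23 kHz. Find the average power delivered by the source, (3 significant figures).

312 mW

ω = 2πf = 144500 rad/s
X_C = 1/(ωC) = 7860 Ω
Z = 2260 − j7860 Ω
|Z| = √(2260² + 7860²) = 8180 Ω
∠Z = arctan(-7860/2260) = -74.0°
I = V/|Z| = 11.7 mA
P = VI cos φ = 96.1 × 0.0117 × cos(-74.0°) = 312 mW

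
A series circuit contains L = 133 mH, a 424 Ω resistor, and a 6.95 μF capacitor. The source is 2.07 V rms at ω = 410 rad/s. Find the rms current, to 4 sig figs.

X_L = ωL = 54.53 Ω
X_C = 1/(ωC) = 350.9 Ω
Net reactance X = X_L − X_C = -296.4 Ω
Z = 424.0 − j296.4 Ω
|Z| = √(424.0² + 296.4²) = 517.3 Ω
I = V/|Z| = 2.07/517.3 = 4.001 mA

4.001 mA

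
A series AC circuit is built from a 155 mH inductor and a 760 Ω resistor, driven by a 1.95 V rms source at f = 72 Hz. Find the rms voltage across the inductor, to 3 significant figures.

0.179 V

ω = 2πf = 452.4 rad/s
X_L = ωL = 70.1 Ω
Z = 760 + j70.1 Ω
|Z| = √(760² + 70.1²) = 763 Ω
I = V/|Z| = 2.55 mA
V_L = I·|Z_L| = 0.00255 × 70.1 = 0.179 V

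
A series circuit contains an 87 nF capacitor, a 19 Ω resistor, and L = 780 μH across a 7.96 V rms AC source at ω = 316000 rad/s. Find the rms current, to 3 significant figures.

37.7 mA

X_L = ωL = 246 Ω
X_C = 1/(ωC) = 36.4 Ω
Net reactance X = X_L − X_C = 210 Ω
Z = 19.0 + j210 Ω
|Z| = √(19.0² + 210²) = 211 Ω
I = V/|Z| = 7.96/211 = 37.7 mA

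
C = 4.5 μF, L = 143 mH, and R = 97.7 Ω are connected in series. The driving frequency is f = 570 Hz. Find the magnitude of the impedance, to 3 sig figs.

461 Ω

ω = 2πf = 3581 rad/s
X_L = ωL = 512 Ω
X_C = 1/(ωC) = 62.0 Ω
Net reactance X = X_L − X_C = 450 Ω
Z = 97.7 + j450 Ω
|Z| = √(97.7² + 450²) = 461 Ω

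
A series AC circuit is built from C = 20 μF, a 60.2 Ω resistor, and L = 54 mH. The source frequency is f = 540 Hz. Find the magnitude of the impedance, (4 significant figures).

ω = 2πf = 3393 rad/s
X_L = ωL = 183.2 Ω
X_C = 1/(ωC) = 14.74 Ω
Net reactance X = X_L − X_C = 168.5 Ω
Z = 60.20 + j168.5 Ω
|Z| = √(60.20² + 168.5²) = 178.9 Ω

178.9 Ω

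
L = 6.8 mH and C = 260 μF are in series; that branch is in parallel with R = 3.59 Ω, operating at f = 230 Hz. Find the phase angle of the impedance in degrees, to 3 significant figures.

26.6°

ω = 2πf = 1445 rad/s
X_L = ωL = 9.83 Ω
X_C = 1/(ωC) = 2.66 Ω
Branch 1: Z₁ = R = 3.59 Ω
Branch 2 (series LC): Z₂ = j(X_L − X_C) = j7.17 Ω
Parallel: Z = Z₁Z₂/(Z₁+Z₂), |Z| = 3.21 Ω, ∠Z = 26.6°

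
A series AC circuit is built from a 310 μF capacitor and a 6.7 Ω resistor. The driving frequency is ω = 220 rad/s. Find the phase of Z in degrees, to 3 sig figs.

-65.4°

X_C = 1/(ωC) = 14.7 Ω
Z = 6.70 − j14.7 Ω
|Z| = √(6.70² + 14.7²) = 16.1 Ω
∠Z = arctan(-14.7/6.70) = -65.4°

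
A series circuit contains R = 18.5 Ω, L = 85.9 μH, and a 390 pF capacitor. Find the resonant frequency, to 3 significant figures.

ω₀ = 1/√(LC) = 1/√(8.59e-05 × 3.9e-10) = 5.464e+06 rad/s
f₀ = ω₀/(2π) = 870 kHz

870 kHz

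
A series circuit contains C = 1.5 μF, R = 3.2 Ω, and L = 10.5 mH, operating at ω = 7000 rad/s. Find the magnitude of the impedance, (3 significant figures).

X_L = ωL = 73.5 Ω
X_C = 1/(ωC) = 95.2 Ω
Net reactance X = X_L − X_C = -21.7 Ω
Z = 3.20 − j21.7 Ω
|Z| = √(3.20² + 21.7²) = 22.0 Ω

22.0 Ω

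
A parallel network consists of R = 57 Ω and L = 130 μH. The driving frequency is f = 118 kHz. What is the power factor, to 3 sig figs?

0.861

ω = 2πf = 741400 rad/s
X_L = ωL = 96.4 Ω
Parallel: admittances add. Y = 1/R + 1/(jωL)
Y = (0.0175 − j0.0104) S
|Y| = 0.0204 S → |Z| = 1/|Y| = 49.1 Ω, ∠Z = −∠Y = 30.6°
cos φ = cos(30.6°) = 0.861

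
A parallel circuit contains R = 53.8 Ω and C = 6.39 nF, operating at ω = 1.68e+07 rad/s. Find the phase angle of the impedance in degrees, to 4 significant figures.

-80.18°

X_C = 1/(ωC) = 9.315 Ω
Parallel: admittances add. Y = 1/R + jωC
Y = (0.01859 + j0.1074) S
|Y| = 0.1089 S → |Z| = 1/|Y| = 9.179 Ω, ∠Z = −∠Y = -80.18°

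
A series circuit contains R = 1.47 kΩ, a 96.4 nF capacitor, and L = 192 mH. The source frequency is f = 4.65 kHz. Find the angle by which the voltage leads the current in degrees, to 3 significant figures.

74.4°

ω = 2πf = 29220 rad/s
X_L = ωL = 5610 Ω
X_C = 1/(ωC) = 355 Ω
Net reactance X = X_L − X_C = 5250 Ω
Z = 1470 + j5250 Ω
|Z| = √(1470² + 5250²) = 5460 Ω
∠Z = arctan(5250/1470) = 74.4°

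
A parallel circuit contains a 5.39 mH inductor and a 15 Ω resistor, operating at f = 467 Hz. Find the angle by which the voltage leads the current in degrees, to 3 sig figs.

ω = 2πf = 2934 rad/s
X_L = ωL = 15.8 Ω
Parallel: admittances add. Y = 1/R + 1/(jωL)
Y = (0.0667 − j0.0632) S
|Y| = 0.0919 S → |Z| = 1/|Y| = 10.9 Ω, ∠Z = −∠Y = 43.5°

43.5°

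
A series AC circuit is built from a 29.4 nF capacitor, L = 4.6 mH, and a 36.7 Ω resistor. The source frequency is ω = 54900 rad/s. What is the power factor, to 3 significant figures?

X_L = ωL = 253 Ω
X_C = 1/(ωC) = 620 Ω
Net reactance X = X_L − X_C = -367 Ω
Z = 36.7 − j367 Ω
|Z| = √(36.7² + 367²) = 369 Ω
∠Z = arctan(-367/36.7) = -84.3°
cos φ = cos(-84.3°) = 0.0995

0.0995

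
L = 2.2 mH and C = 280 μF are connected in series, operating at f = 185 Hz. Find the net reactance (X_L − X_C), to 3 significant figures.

ω = 2πf = 1162 rad/s
X_L = ωL = 2.56 Ω
X_C = 1/(ωC) = 3.07 Ω
X = 2.56 − 3.07 = -0.515 Ω

-0.515 Ω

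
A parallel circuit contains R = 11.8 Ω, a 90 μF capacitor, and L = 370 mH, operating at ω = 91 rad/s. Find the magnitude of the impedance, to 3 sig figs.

X_L = ωL = 33.7 Ω
X_C = 1/(ωC) = 122 Ω
Parallel: admittances add. Y = 1/R + 1/(jωL) + jωC
Y = (0.0847 − j0.0215) S
|Y| = 0.0874 S → |Z| = 1/|Y| = 11.4 Ω, ∠Z = −∠Y = 14.2°

11.4 Ω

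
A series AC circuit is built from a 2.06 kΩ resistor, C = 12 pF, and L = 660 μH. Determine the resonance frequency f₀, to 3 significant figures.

1.79 MHz

ω₀ = 1/√(LC) = 1/√(0.00066 × 1.2e-11) = 1.124e+07 rad/s
f₀ = ω₀/(2π) = 1.79 MHz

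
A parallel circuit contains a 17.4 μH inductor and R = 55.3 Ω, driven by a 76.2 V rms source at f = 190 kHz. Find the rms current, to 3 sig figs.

3.92 A

ω = 2πf = 1.194e+06 rad/s
X_L = ωL = 20.8 Ω
Parallel: admittances add. Y = 1/R + 1/(jωL)
Y = (0.0181 − j0.0481) S
|Y| = 0.0514 S → |Z| = 1/|Y| = 19.4 Ω, ∠Z = −∠Y = 69.4°
I = V/|Z| = 76.2/19.4 = 3.92 A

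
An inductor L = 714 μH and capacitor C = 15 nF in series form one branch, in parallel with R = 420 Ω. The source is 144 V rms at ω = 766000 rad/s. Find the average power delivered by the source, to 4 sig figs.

X_L = ωL = 546.9 Ω
X_C = 1/(ωC) = 87.03 Ω
Branch 1: Z₁ = R = 420.0 Ω
Branch 2 (series LC): Z₂ = j(X_L − X_C) = j459.9 Ω
Parallel: Z = Z₁Z₂/(Z₁+Z₂), |Z| = 310.1 Ω, ∠Z = 42.40°
I = V/|Z| = 464.3 mA
P = VI cos φ = 144 × 0.4643 × cos(42.40°) = 49.37 W

49.37 W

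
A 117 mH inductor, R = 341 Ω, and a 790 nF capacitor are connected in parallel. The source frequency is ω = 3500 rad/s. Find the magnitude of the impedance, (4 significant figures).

X_L = ωL = 409.5 Ω
X_C = 1/(ωC) = 361.7 Ω
Parallel: admittances add. Y = 1/R + 1/(jωL) + jωC
Y = (0.002933 + j0.0003230) S
|Y| = 0.002950 S → |Z| = 1/|Y| = 339.0 Ω, ∠Z = −∠Y = -6.285°

339.0 Ω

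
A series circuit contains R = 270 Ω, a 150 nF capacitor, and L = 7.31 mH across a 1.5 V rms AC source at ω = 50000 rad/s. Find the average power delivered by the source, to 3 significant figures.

4.79 mW

X_L = ωL = 366 Ω
X_C = 1/(ωC) = 133 Ω
Net reactance X = X_L − X_C = 232 Ω
Z = 270 + j232 Ω
|Z| = √(270² + 232²) = 356 Ω
∠Z = arctan(232/270) = 40.7°
I = V/|Z| = 4.21 mA
P = VI cos φ = 1.5 × 0.00421 × cos(40.7°) = 4.79 mW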